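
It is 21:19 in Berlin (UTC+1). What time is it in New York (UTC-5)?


15:19

Time difference = UTC-5 - UTC+1 = -6 hours
New hour = (21 -6) mod 24
= 15 mod 24 = 15
Minutes unchanged → 15:19


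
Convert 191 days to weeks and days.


Weeks: 191 ÷ 7 = 27 remainder 2

27 weeks 2 days


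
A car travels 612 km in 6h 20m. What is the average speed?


Distance: 612 km
Time: 6h 20m = 380 min = 380/60 = 19/3 hours
Speed = 612 ÷ (19/3) = 612 × 3 / 19 = 1836/19 ≈ 96.6 km/h

96.6 km/h


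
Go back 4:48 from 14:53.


10:05

Start: 893 minutes from midnight
Subtract: 288 minutes
Remaining: 893 - 288 = 605
Hours: 10, Minutes: 5


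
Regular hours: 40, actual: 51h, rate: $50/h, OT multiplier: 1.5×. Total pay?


$2825.00

Regular: 40h × $50 = $2000.00
Overtime: 51 - 40 = 11h
OT pay: 11h × $50 × 1.5 = $825.00
Total = $2000.00 + $825.00 = $2825.00


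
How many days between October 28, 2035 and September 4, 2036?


From October 28, 2035 to September 4, 2036
Rest of October 2035: 31 - 28 = 3
Full months: November 30, December 31, January 31, February 2036 29, March 31, April 30, May 31, June 30, July 31, August 31
Days into September 2036: 4
Total = 3 + 30 + 31 + 31 + 29 + 31 + 30 + 31 + 30 + 31 + 31 + 4 = 312 days

312 days


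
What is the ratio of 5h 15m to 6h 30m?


Duration 1: 315 minutes
Duration 2: 390 minutes
Ratio = 315:390
GCD = 15
Simplified = 21:26
As a decimal: 21/26 ≈ 0.81

21:26 (0.81)


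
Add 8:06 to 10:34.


18:40

Start: 634 minutes from midnight
Add: 486 minutes
Total: 1120 minutes
Hours: 1120 ÷ 60 = 18 remainder 40


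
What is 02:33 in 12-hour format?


2:33 AM

Hour: 2
2 < 12 → AM


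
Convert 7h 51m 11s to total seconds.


28271 seconds

Hours: 7 × 3600 = 25200
Minutes: 51 × 60 = 3060
Seconds: 11
Total = 25200 + 3060 + 11 = 28271


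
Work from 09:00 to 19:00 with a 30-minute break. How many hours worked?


9h 30m (570 minutes)

Total time = (19×60+0) - (9×60+0)
= 1140 - 540 = 600 min
Minus break: 600 - 30 = 570 min
= 9h 30m


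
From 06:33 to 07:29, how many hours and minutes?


0h 56m

End time in minutes: 7×60 + 29 = 449
Start time in minutes: 6×60 + 33 = 393
Difference = 449 - 393 = 56 minutes
= 0 hours 56 minutes


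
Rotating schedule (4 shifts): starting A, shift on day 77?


Shift A

Shifts: A, B, C, D
Start: A (index 0)
Day 77: (0 + 77 - 1) mod 4
= 76 mod 4
= 0
Index 0 → shift A


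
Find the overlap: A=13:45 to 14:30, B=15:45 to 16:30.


Meeting A: 825-870 (in minutes from midnight)
Meeting B: 945-990
Overlap start = max(825, 945) = 945
Overlap end = min(870, 990) = 870
Overlap = max(0, 870 - 945) = 0 min

0 minutes


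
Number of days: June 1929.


Month: June (month 6)
June has 30 days

30 days


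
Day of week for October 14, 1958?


Tuesday

Zeller's congruence:
q=14, m=10, k=58, j=19
h = (14 + ⌊13×11/5⌋ + 58 + ⌊58/4⌋ + ⌊19/4⌋ - 2×19) mod 7
= (14 + 28 + 58 + 14 + 4 - 38) mod 7
= 80 mod 7 = 3
h=3 → Tuesday


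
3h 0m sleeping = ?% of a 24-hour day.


Time: 180 minutes
Day: 1440 minutes
Percentage = (180/1440) × 100 = 12.5%

12.5%


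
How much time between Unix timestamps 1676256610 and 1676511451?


254841 seconds (70.8 hours / 2.95 days)

Difference = 1676511451 - 1676256610 = 254841 seconds
In hours: 254841 / 3600 ≈ 70.8
In days: 254841 / 86400 ≈ 2.95


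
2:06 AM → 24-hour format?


Input: 2:06 AM
AM hour stays: 2

02:06


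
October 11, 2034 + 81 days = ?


Start: October 11, 2034
Add 81 days
October 11 → November 1: 31 - 11 + 1 = 21 days (81 - 21 = 60 left)
November 1 → December 1: 30 - 1 + 1 = 30 days (60 - 30 = 30 left)
December 1 + 30 = December 31, 2034

December 31, 2034


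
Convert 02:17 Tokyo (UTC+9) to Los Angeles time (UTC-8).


Time difference = UTC-8 - UTC+9 = -17 hours
New hour = (2 -17) mod 24
= -15 mod 24 = 9
Minutes unchanged → 09:17; -15 < 0 → previous day

09:17 (previous day)


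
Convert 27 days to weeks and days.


3 weeks 6 days

Weeks: 27 ÷ 7 = 3 remainder 6


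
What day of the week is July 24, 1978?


Monday

Zeller's congruence:
q=24, m=7, k=78, j=19
h = (24 + ⌊13×8/5⌋ + 78 + ⌊78/4⌋ + ⌊19/4⌋ - 2×19) mod 7
= (24 + 20 + 78 + 19 + 4 - 38) mod 7
= 107 mod 7 = 2
h=2 → Monday


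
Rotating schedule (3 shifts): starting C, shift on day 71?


Shift A

Shifts: A, B, C
Start: C (index 2)
Day 71: (2 + 71 - 1) mod 3
= 72 mod 3
= 0
Index 0 → shift A


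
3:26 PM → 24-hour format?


Input: 3:26 PM
PM: 3 + 12 = 15

15:26


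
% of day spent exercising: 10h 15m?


42.7%

Time: 615 minutes
Day: 1440 minutes
Percentage = (615/1440) × 100 ≈ 42.7%


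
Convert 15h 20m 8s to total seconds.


Hours: 15 × 3600 = 54000
Minutes: 20 × 60 = 1200
Seconds: 8
Total = 54000 + 1200 + 8 = 55208

55208 seconds


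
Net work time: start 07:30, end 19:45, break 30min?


11h 45m (705 minutes)

Total time = (19×60+45) - (7×60+30)
= 1185 - 450 = 735 min
Minus break: 735 - 30 = 705 min
= 11h 45m


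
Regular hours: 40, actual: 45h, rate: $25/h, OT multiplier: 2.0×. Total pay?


Regular: 40h × $25 = $1000.00
Overtime: 45 - 40 = 5h
OT pay: 5h × $25 × 2.0 = $250.00
Total = $1000.00 + $250.00 = $1250.00

$1250.00


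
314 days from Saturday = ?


Friday

Start: Saturday (index 5)
(5 + 314) mod 7
= 319 mod 7
= 4
Index 4 → Friday


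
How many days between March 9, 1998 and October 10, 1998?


From March 9, 1998 to October 10, 1998
Rest of March 1998: 31 - 9 = 22
Full months: April 30, May 31, June 30, July 31, August 31, September 30
Days into October 1998: 10
Total = 22 + 30 + 31 + 30 + 31 + 31 + 30 + 10 = 215 days

215 days


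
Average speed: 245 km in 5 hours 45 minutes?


42.6 km/h

Distance: 245 km
Time: 5h 45m = 345 min = 345/60 = 23/4 hours
Speed = 245 ÷ (23/4) = 245 × 4 / 23 = 980/23 ≈ 42.6 km/h


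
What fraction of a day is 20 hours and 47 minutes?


Total minutes: 20×60 + 47 = 1247
Day = 24×60 = 1440 minutes
Fraction = 1247/1440 ≈ 0.8660
As a percentage: 1247/1440 × 100 ≈ 86.60%

0.8660 (86.60%)


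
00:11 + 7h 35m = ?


Start: 11 minutes from midnight
Add: 455 minutes
Total: 466 minutes
Hours: 466 ÷ 60 = 7 remainder 46

07:46


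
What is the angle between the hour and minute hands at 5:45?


Hour hand = 5×30 + 45×0.5 = 172.5°
Minute hand = 45×6 = 270°
Difference = |172.5 - 270| = 97.5°

97.5°


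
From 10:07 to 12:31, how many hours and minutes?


2h 24m

End time in minutes: 12×60 + 31 = 751
Start time in minutes: 10×60 + 7 = 607
Difference = 751 - 607 = 144 minutes
= 2 hours 24 minutes


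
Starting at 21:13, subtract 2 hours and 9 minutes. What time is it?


Start: 1273 minutes from midnight
Subtract: 129 minutes
Remaining: 1273 - 129 = 1144
Hours: 19, Minutes: 4

19:04


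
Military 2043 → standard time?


8:43 PM

Hour: 20
20 - 12 = 8 → PM


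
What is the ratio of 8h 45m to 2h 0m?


35:8 (4.38)

Duration 1: 525 minutes
Duration 2: 120 minutes
Ratio = 525:120
GCD = 15
Simplified = 35:8
As a decimal: 35/8 ≈ 4.38


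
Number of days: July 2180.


31 days

Month: July (month 7)
July has 31 days


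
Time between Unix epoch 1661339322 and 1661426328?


Difference = 1661426328 - 1661339322 = 87006 seconds
In hours: 87006 / 3600 ≈ 24.2
In days: 87006 / 86400 ≈ 1.01

87006 seconds (24.2 hours / 1.01 days)


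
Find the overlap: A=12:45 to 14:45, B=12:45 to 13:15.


Meeting A: 765-885 (in minutes from midnight)
Meeting B: 765-795
Overlap start = max(765, 765) = 765
Overlap end = min(885, 795) = 795
Overlap = max(0, 795 - 765) = 30 min

30 minutes


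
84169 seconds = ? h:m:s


Hours: 84169 ÷ 3600 = 23 remainder 1369
Minutes: 1369 ÷ 60 = 22 remainder 49
Seconds: 49

23h 22m 49s


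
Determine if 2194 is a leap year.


No

Rules: divisible by 4 AND (not by 100 OR by 400)
2194 ÷ 4 = 548 remainder 2 → not divisible by 4
Not divisible by 4 → not a leap year


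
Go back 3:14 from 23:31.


20:17

Start: 1411 minutes from midnight
Subtract: 194 minutes
Remaining: 1411 - 194 = 1217
Hours: 20, Minutes: 17


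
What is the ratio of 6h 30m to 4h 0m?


Duration 1: 390 minutes
Duration 2: 240 minutes
Ratio = 390:240
GCD = 30
Simplified = 13:8
As a decimal: 13/8 ≈ 1.63

13:8 (1.63)


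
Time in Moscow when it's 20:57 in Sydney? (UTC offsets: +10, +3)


Time difference = UTC+3 - UTC+10 = -7 hours
New hour = (20 -7) mod 24
= 13 mod 24 = 13
Minutes unchanged → 13:57

13:57


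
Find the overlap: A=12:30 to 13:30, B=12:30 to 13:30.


Meeting A: 750-810 (in minutes from midnight)
Meeting B: 750-810
Overlap start = max(750, 750) = 750
Overlap end = min(810, 810) = 810
Overlap = max(0, 810 - 750) = 60 min

60 minutes


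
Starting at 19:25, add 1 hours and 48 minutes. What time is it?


Start: 1165 minutes from midnight
Add: 108 minutes
Total: 1273 minutes
Hours: 1273 ÷ 60 = 21 remainder 13

21:13


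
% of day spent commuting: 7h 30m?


31.3%

Time: 450 minutes
Day: 1440 minutes
Percentage = (450/1440) × 100 ≈ 31.3%


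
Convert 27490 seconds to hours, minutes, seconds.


Hours: 27490 ÷ 3600 = 7 remainder 2290
Minutes: 2290 ÷ 60 = 38 remainder 10
Seconds: 10

7h 38m 10s


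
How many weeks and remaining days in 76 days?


10 weeks 6 days

Weeks: 76 ÷ 7 = 10 remainder 6


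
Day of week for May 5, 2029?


Saturday

Zeller's congruence:
q=5, m=5, k=29, j=20
h = (5 + ⌊13×6/5⌋ + 29 + ⌊29/4⌋ + ⌊20/4⌋ - 2×20) mod 7
= (5 + 15 + 29 + 7 + 5 - 40) mod 7
= 21 mod 7 = 0
h=0 → Saturday


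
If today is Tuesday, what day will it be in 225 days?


Start: Tuesday (index 1)
(1 + 225) mod 7
= 226 mod 7
= 2
Index 2 → Wednesday

Wednesday


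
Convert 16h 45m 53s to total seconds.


60353 seconds

Hours: 16 × 3600 = 57600
Minutes: 45 × 60 = 2700
Seconds: 53
Total = 57600 + 2700 + 53 = 60353


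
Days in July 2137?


31 days

Month: July (month 7)
July has 31 days


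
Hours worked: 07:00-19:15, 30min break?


11h 45m (705 minutes)

Total time = (19×60+15) - (7×60+0)
= 1155 - 420 = 735 min
Minus break: 735 - 30 = 705 min
= 11h 45m


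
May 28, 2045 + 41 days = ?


Start: May 28, 2045
Add 41 days
May 28 → June 1: 31 - 28 + 1 = 4 days (41 - 4 = 37 left)
June 1 → July 1: 30 - 1 + 1 = 30 days (37 - 30 = 7 left)
July 1 + 7 = July 8, 2045

July 8, 2045


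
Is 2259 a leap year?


Rules: divisible by 4 AND (not by 100 OR by 400)
2259 ÷ 4 = 564 remainder 3 → not divisible by 4
Not divisible by 4 → not a leap year

No


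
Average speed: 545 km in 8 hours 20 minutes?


Distance: 545 km
Time: 8h 20m = 500 min = 500/60 = 25/3 hours
Speed = 545 ÷ (25/3) = 545 × 3 / 25 = 1635/25 = 65.4 km/h

65.4 km/h


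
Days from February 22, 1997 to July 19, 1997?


147 days

From February 22, 1997 to July 19, 1997
Rest of February 1997: 28 - 22 = 6
Full months: March 31, April 30, May 31, June 30
Days into July 1997: 19
Total = 6 + 31 + 30 + 31 + 30 + 19 = 147 days


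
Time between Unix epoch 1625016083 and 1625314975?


298892 seconds (83.0 hours / 3.46 days)

Difference = 1625314975 - 1625016083 = 298892 seconds
In hours: 298892 / 3600 ≈ 83.0
In days: 298892 / 86400 ≈ 3.46


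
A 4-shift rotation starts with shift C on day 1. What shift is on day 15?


Shift A

Shifts: A, B, C, D
Start: C (index 2)
Day 15: (2 + 15 - 1) mod 4
= 16 mod 4
= 0
Index 0 → shift A


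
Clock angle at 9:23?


143.5°

Hour hand = 9×30 + 23×0.5 = 281.5°
Minute hand = 23×6 = 138°
Difference = |281.5 - 138| = 143.5°


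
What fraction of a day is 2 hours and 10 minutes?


Total minutes: 2×60 + 10 = 130
Day = 24×60 = 1440 minutes
Fraction = 130/1440 ≈ 0.0903
As a percentage: 130/1440 × 100 ≈ 9.03%

0.0903 (9.03%)


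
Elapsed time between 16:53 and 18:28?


End time in minutes: 18×60 + 28 = 1108
Start time in minutes: 16×60 + 53 = 1013
Difference = 1108 - 1013 = 95 minutes
= 1 hours 35 minutes

1h 35m


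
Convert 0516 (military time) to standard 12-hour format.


5:16 AM

Hour: 5
5 < 12 → AM


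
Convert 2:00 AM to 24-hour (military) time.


02:00

Input: 2:00 AM
AM hour stays: 2


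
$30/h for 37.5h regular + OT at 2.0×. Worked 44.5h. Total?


Regular: 37.5h × $30 = $1125.00
Overtime: 44.5 - 37.5 = 7.0h
OT pay: 7.0h × $30 × 2.0 = $420.00
Total = $1125.00 + $420.00 = $1545.00

$1545.00


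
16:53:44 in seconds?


60824 seconds

Hours: 16 × 3600 = 57600
Minutes: 53 × 60 = 3180
Seconds: 44
Total = 57600 + 3180 + 44 = 60824


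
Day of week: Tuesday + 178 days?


Start: Tuesday (index 1)
(1 + 178) mod 7
= 179 mod 7
= 4
Index 4 → Friday

Friday


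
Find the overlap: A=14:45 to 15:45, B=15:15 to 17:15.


Meeting A: 885-945 (in minutes from midnight)
Meeting B: 915-1035
Overlap start = max(885, 915) = 915
Overlap end = min(945, 1035) = 945
Overlap = max(0, 945 - 915) = 30 min

30 minutes


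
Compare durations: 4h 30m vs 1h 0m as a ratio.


Duration 1: 270 minutes
Duration 2: 60 minutes
Ratio = 270:60
GCD = 30
Simplified = 9:2
As a decimal: 9/2 = 4.50

9:2 (4.50)


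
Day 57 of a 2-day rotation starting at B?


Shifts: A, B
Start: B (index 1)
Day 57: (1 + 57 - 1) mod 2
= 57 mod 2
= 1
Index 1 → shift B

Shift B


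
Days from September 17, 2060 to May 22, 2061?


247 days

From September 17, 2060 to May 22, 2061
Rest of September 2060: 30 - 17 = 13
Full months: October 31, November 30, December 31, January 31, February 2061 28, March 31, April 30
Days into May 2061: 22
Total = 13 + 31 + 30 + 31 + 31 + 28 + 31 + 30 + 22 = 247 days


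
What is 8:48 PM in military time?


Input: 8:48 PM
PM: 8 + 12 = 20

20:48


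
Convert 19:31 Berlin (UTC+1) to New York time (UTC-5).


13:31

Time difference = UTC-5 - UTC+1 = -6 hours
New hour = (19 -6) mod 24
= 13 mod 24 = 13
Minutes unchanged → 13:31


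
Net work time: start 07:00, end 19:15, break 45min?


11h 30m (690 minutes)

Total time = (19×60+15) - (7×60+0)
= 1155 - 420 = 735 min
Minus break: 735 - 45 = 690 min
= 11h 30m


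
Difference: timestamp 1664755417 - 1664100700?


Difference = 1664755417 - 1664100700 = 654717 seconds
In hours: 654717 / 3600 ≈ 181.9
In days: 654717 / 86400 ≈ 7.58

654717 seconds (181.9 hours / 7.58 days)


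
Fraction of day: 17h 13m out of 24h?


0.7174 (71.74%)

Total minutes: 17×60 + 13 = 1033
Day = 24×60 = 1440 minutes
Fraction = 1033/1440 ≈ 0.7174
As a percentage: 1033/1440 × 100 ≈ 71.74%


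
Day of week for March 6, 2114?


Zeller's congruence:
q=6, m=3, k=14, j=21
h = (6 + ⌊13×4/5⌋ + 14 + ⌊14/4⌋ + ⌊21/4⌋ - 2×21) mod 7
= (6 + 10 + 14 + 3 + 5 - 42) mod 7
= -4 mod 7 = 3
h=3 → Tuesday

Tuesday


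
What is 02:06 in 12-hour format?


2:06 AM

Hour: 2
2 < 12 → AM


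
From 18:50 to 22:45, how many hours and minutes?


End time in minutes: 22×60 + 45 = 1365
Start time in minutes: 18×60 + 50 = 1130
Difference = 1365 - 1130 = 235 minutes
= 3 hours 55 minutes

3h 55m


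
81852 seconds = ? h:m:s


22h 44m 12s

Hours: 81852 ÷ 3600 = 22 remainder 2652
Minutes: 2652 ÷ 60 = 44 remainder 12
Seconds: 12


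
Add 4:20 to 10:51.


Start: 651 minutes from midnight
Add: 260 minutes
Total: 911 minutes
Hours: 911 ÷ 60 = 15 remainder 11

15:11


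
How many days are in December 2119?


31 days

Month: December (month 12)
December has 31 days


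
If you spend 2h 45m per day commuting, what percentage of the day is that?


Time: 165 minutes
Day: 1440 minutes
Percentage = (165/1440) × 100 ≈ 11.5%

11.5%


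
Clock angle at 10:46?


47.0°

Hour hand = 10×30 + 46×0.5 = 323.0°
Minute hand = 46×6 = 276°
Difference = |323.0 - 276| = 47.0°


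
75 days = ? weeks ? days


Weeks: 75 ÷ 7 = 10 remainder 5

10 weeks 5 days


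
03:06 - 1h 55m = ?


01:11

Start: 186 minutes from midnight
Subtract: 115 minutes
Remaining: 186 - 115 = 71
Hours: 1, Minutes: 11


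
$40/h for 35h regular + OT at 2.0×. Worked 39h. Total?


$1720.00

Regular: 35h × $40 = $1400.00
Overtime: 39 - 35 = 4h
OT pay: 4h × $40 × 2.0 = $320.00
Total = $1400.00 + $320.00 = $1720.00


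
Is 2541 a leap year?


No

Rules: divisible by 4 AND (not by 100 OR by 400)
2541 ÷ 4 = 635 remainder 1 → not divisible by 4
Not divisible by 4 → not a leap year


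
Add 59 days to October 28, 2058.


December 26, 2058

Start: October 28, 2058
Add 59 days
October 28 → November 1: 31 - 28 + 1 = 4 days (59 - 4 = 55 left)
November 1 → December 1: 30 - 1 + 1 = 30 days (55 - 30 = 25 left)
December 1 + 25 = December 26, 2058


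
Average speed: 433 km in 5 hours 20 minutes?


81.2 km/h

Distance: 433 km
Time: 5h 20m = 320 min = 320/60 = 16/3 hours
Speed = 433 ÷ (16/3) = 433 × 3 / 16 = 1299/16 ≈ 81.2 km/h


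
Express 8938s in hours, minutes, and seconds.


2h 28m 58s

Hours: 8938 ÷ 3600 = 2 remainder 1738
Minutes: 1738 ÷ 60 = 28 remainder 58
Seconds: 58


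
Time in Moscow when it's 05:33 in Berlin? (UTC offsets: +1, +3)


07:33

Time difference = UTC+3 - UTC+1 = +2 hours
New hour = (5 + 2) mod 24
= 7 mod 24 = 7
Minutes unchanged → 07:33


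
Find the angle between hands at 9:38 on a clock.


Hour hand = 9×30 + 38×0.5 = 289.0°
Minute hand = 38×6 = 228°
Difference = |289.0 - 228| = 61.0°

61.0°


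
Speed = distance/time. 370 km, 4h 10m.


Distance: 370 km
Time: 4h 10m = 250 min = 250/60 = 25/6 hours
Speed = 370 ÷ (25/6) = 370 × 6 / 25 = 2220/25 = 88.8 km/h

88.8 km/h


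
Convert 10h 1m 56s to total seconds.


36116 seconds

Hours: 10 × 3600 = 36000
Minutes: 1 × 60 = 60
Seconds: 56
Total = 36000 + 60 + 56 = 36116


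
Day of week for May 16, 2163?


Monday

Zeller's congruence:
q=16, m=5, k=63, j=21
h = (16 + ⌊13×6/5⌋ + 63 + ⌊63/4⌋ + ⌊21/4⌋ - 2×21) mod 7
= (16 + 15 + 63 + 15 + 5 - 42) mod 7
= 72 mod 7 = 2
h=2 → Monday


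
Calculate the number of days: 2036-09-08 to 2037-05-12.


From September 8, 2036 to May 12, 2037
Rest of September 2036: 30 - 8 = 22
Full months: October 31, November 30, December 31, January 31, February 2037 28, March 31, April 30
Days into May 2037: 12
Total = 22 + 31 + 30 + 31 + 31 + 28 + 31 + 30 + 12 = 246 days

246 days


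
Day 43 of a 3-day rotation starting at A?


Shift A

Shifts: A, B, C
Start: A (index 0)
Day 43: (0 + 43 - 1) mod 3
= 42 mod 3
= 0
Index 0 → shift A


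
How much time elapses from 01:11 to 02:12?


1h 1m

End time in minutes: 2×60 + 12 = 132
Start time in minutes: 1×60 + 11 = 71
Difference = 132 - 71 = 61 minutes
= 1 hours 1 minutes


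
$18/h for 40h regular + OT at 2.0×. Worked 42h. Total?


Regular: 40h × $18 = $720.00
Overtime: 42 - 40 = 2h
OT pay: 2h × $18 × 2.0 = $72.00
Total = $720.00 + $72.00 = $792.00

$792.00


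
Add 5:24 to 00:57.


Start: 57 minutes from midnight
Add: 324 minutes
Total: 381 minutes
Hours: 381 ÷ 60 = 6 remainder 21

06:21


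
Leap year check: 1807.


Rules: divisible by 4 AND (not by 100 OR by 400)
1807 ÷ 4 = 451 remainder 3 → not divisible by 4
Not divisible by 4 → not a leap year

No


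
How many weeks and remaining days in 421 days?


60 weeks 1 days

Weeks: 421 ÷ 7 = 60 remainder 1


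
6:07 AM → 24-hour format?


06:07

Input: 6:07 AM
AM hour stays: 6


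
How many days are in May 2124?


31 days

Month: May (month 5)
May has 31 days


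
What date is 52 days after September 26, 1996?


Start: September 26, 1996
Add 52 days
September 26 → October 1: 30 - 26 + 1 = 5 days (52 - 5 = 47 left)
October 1 → November 1: 31 - 1 + 1 = 31 days (47 - 31 = 16 left)
November 1 + 16 = November 17, 1996

November 17, 1996


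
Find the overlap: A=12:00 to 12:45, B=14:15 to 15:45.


Meeting A: 720-765 (in minutes from midnight)
Meeting B: 855-945
Overlap start = max(720, 855) = 855
Overlap end = min(765, 945) = 765
Overlap = max(0, 765 - 855) = 0 min

0 minutes


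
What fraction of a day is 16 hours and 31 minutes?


0.6882 (68.82%)

Total minutes: 16×60 + 31 = 991
Day = 24×60 = 1440 minutes
Fraction = 991/1440 ≈ 0.6882
As a percentage: 991/1440 × 100 ≈ 68.82%


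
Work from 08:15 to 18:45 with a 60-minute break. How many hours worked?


Total time = (18×60+45) - (8×60+15)
= 1125 - 495 = 630 min
Minus break: 630 - 60 = 570 min
= 9h 30m

9h 30m (570 minutes)


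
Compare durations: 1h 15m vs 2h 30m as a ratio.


1:2 (0.50)

Duration 1: 75 minutes
Duration 2: 150 minutes
Ratio = 75:150
GCD = 75
Simplified = 1:2
As a decimal: 1/2 = 0.50


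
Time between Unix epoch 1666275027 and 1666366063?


91036 seconds (25.3 hours / 1.05 days)

Difference = 1666366063 - 1666275027 = 91036 seconds
In hours: 91036 / 3600 ≈ 25.3
In days: 91036 / 86400 ≈ 1.05


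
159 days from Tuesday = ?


Start: Tuesday (index 1)
(1 + 159) mod 7
= 160 mod 7
= 6
Index 6 → Sunday

Sunday


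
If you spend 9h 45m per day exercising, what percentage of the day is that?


Time: 585 minutes
Day: 1440 minutes
Percentage = (585/1440) × 100 ≈ 40.6%

40.6%


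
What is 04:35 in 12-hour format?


4:35 AM

Hour: 4
4 < 12 → AM


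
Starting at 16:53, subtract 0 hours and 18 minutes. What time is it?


Start: 1013 minutes from midnight
Subtract: 18 minutes
Remaining: 1013 - 18 = 995
Hours: 16, Minutes: 35

16:35


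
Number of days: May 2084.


31 days

Month: May (month 5)
May has 31 days


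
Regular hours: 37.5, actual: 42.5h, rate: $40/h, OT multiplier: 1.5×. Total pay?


$1800.00

Regular: 37.5h × $40 = $1500.00
Overtime: 42.5 - 37.5 = 5.0h
OT pay: 5.0h × $40 × 1.5 = $300.00
Total = $1500.00 + $300.00 = $1800.00


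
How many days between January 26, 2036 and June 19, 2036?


145 days

From January 26, 2036 to June 19, 2036
Rest of January 2036: 31 - 26 = 5
Full months: February 2036 29, March 31, April 30, May 31
Days into June 2036: 19
Total = 5 + 29 + 31 + 30 + 31 + 19 = 145 days


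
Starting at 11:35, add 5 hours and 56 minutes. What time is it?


Start: 695 minutes from midnight
Add: 356 minutes
Total: 1051 minutes
Hours: 1051 ÷ 60 = 17 remainder 31

17:31


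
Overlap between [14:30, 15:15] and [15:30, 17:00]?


0 minutes

Meeting A: 870-915 (in minutes from midnight)
Meeting B: 930-1020
Overlap start = max(870, 930) = 930
Overlap end = min(915, 1020) = 915
Overlap = max(0, 915 - 930) = 0 min


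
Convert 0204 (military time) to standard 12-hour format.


Hour: 2
2 < 12 → AM

2:04 AM


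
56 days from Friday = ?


Friday

Start: Friday (index 4)
(4 + 56) mod 7
= 60 mod 7
= 4
Index 4 → Friday


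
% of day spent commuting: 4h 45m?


19.8%

Time: 285 minutes
Day: 1440 minutes
Percentage = (285/1440) × 100 ≈ 19.8%


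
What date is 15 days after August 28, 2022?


Start: August 28, 2022
Add 15 days
August 28 → September 1: 31 - 28 + 1 = 4 days (15 - 4 = 11 left)
September 1 + 11 = September 12, 2022

September 12, 2022


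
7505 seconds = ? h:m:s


Hours: 7505 ÷ 3600 = 2 remainder 305
Minutes: 305 ÷ 60 = 5 remainder 5
Seconds: 5

2h 5m 5s


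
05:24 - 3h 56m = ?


Start: 324 minutes from midnight
Subtract: 236 minutes
Remaining: 324 - 236 = 88
Hours: 1, Minutes: 28

01:28


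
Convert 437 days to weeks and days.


62 weeks 3 days

Weeks: 437 ÷ 7 = 62 remainder 3


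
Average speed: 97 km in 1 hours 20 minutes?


Distance: 97 km
Time: 1h 20m = 80 min = 80/60 = 4/3 hours
Speed = 97 ÷ (4/3) = 97 × 3 / 4 = 291/4 ≈ 72.8 km/h

72.8 km/h


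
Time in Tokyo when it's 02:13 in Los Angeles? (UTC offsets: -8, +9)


Time difference = UTC+9 - UTC-8 = +17 hours
New hour = (2 + 17) mod 24
= 19 mod 24 = 19
Minutes unchanged → 19:13

19:13


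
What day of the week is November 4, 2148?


Zeller's congruence:
q=4, m=11, k=48, j=21
h = (4 + ⌊13×12/5⌋ + 48 + ⌊48/4⌋ + ⌊21/4⌋ - 2×21) mod 7
= (4 + 31 + 48 + 12 + 5 - 42) mod 7
= 58 mod 7 = 2
h=2 → Monday

Monday


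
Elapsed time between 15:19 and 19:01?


3h 42m

End time in minutes: 19×60 + 1 = 1141
Start time in minutes: 15×60 + 19 = 919
Difference = 1141 - 919 = 222 minutes
= 3 hours 42 minutes


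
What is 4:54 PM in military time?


Input: 4:54 PM
PM: 4 + 12 = 16

16:54


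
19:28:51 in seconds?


Hours: 19 × 3600 = 68400
Minutes: 28 × 60 = 1680
Seconds: 51
Total = 68400 + 1680 + 51 = 70131

70131 seconds


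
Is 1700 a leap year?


Rules: divisible by 4 AND (not by 100 OR by 400)
1700 ÷ 4 = 425 exactly → divisible by 4
1700 ÷ 100 = 17 exactly → divisible by 100
1700 ÷ 400 = 4 remainder 100 → not divisible by 400
Divisible by 100 but not by 400 → not a leap year

No


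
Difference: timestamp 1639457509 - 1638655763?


801746 seconds (222.7 hours / 9.28 days)

Difference = 1639457509 - 1638655763 = 801746 seconds
In hours: 801746 / 3600 ≈ 222.7
In days: 801746 / 86400 ≈ 9.28


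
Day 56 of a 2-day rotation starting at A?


Shifts: A, B
Start: A (index 0)
Day 56: (0 + 56 - 1) mod 2
= 55 mod 2
= 1
Index 1 → shift B

Shift B


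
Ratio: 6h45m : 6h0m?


9:8 (1.13)

Duration 1: 405 minutes
Duration 2: 360 minutes
Ratio = 405:360
GCD = 45
Simplified = 9:8
As a decimal: 9/8 ≈ 1.13


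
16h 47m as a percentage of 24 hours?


Total minutes: 16×60 + 47 = 1007
Day = 24×60 = 1440 minutes
Fraction = 1007/1440 ≈ 0.6993
As a percentage: 1007/1440 × 100 ≈ 69.93%

0.6993 (69.93%)


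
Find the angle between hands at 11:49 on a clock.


Hour hand = 11×30 + 49×0.5 = 354.5°
Minute hand = 49×6 = 294°
Difference = |354.5 - 294| = 60.5°

60.5°


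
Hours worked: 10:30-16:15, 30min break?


Total time = (16×60+15) - (10×60+30)
= 975 - 630 = 345 min
Minus break: 345 - 30 = 315 min
= 5h 15m

5h 15m (315 minutes)


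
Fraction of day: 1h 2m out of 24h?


0.0431 (4.31%)

Total minutes: 1×60 + 2 = 62
Day = 24×60 = 1440 minutes
Fraction = 62/1440 ≈ 0.0431
As a percentage: 62/1440 × 100 ≈ 4.31%


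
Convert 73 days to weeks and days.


10 weeks 3 days

Weeks: 73 ÷ 7 = 10 remainder 3


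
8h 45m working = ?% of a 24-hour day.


36.5%

Time: 525 minutes
Day: 1440 minutes
Percentage = (525/1440) × 100 ≈ 36.5%


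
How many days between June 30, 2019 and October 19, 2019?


111 days

From June 30, 2019 to October 19, 2019
Rest of June 2019: 30 - 30 = 0
Full months: July 31, August 31, September 30
Days into October 2019: 19
Total = 0 + 31 + 31 + 30 + 19 = 111 days


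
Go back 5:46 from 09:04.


03:18

Start: 544 minutes from midnight
Subtract: 346 minutes
Remaining: 544 - 346 = 198
Hours: 3, Minutes: 18


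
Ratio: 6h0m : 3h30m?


Duration 1: 360 minutes
Duration 2: 210 minutes
Ratio = 360:210
GCD = 30
Simplified = 12:7
As a decimal: 12/7 ≈ 1.71

12:7 (1.71)


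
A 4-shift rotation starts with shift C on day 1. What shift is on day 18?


Shifts: A, B, C, D
Start: C (index 2)
Day 18: (2 + 18 - 1) mod 4
= 19 mod 4
= 3
Index 3 → shift D

Shift D


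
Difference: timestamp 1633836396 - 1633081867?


754529 seconds (209.6 hours / 8.73 days)

Difference = 1633836396 - 1633081867 = 754529 seconds
In hours: 754529 / 3600 ≈ 209.6
In days: 754529 / 86400 ≈ 8.73


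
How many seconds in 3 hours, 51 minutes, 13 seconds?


Hours: 3 × 3600 = 10800
Minutes: 51 × 60 = 3060
Seconds: 13
Total = 10800 + 3060 + 13 = 13873

13873 seconds


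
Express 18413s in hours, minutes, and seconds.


5h 6m 53s

Hours: 18413 ÷ 3600 = 5 remainder 413
Minutes: 413 ÷ 60 = 6 remainder 53
Seconds: 53


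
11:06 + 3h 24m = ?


Start: 666 minutes from midnight
Add: 204 minutes
Total: 870 minutes
Hours: 870 ÷ 60 = 14 remainder 30

14:30


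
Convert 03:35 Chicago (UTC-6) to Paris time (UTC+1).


10:35

Time difference = UTC+1 - UTC-6 = +7 hours
New hour = (3 + 7) mod 24
= 10 mod 24 = 10
Minutes unchanged → 10:35


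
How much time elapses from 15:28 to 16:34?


End time in minutes: 16×60 + 34 = 994
Start time in minutes: 15×60 + 28 = 928
Difference = 994 - 928 = 66 minutes
= 1 hours 6 minutes

1h 6m


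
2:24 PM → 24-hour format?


Input: 2:24 PM
PM: 2 + 12 = 14

14:24


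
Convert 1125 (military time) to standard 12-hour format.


Hour: 11
11 < 12 → AM

11:25 AM


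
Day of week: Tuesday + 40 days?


Start: Tuesday (index 1)
(1 + 40) mod 7
= 41 mod 7
= 6
Index 6 → Sunday

Sunday


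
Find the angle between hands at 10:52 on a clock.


14.0°

Hour hand = 10×30 + 52×0.5 = 326.0°
Minute hand = 52×6 = 312°
Difference = |326.0 - 312| = 14.0°


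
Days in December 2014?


31 days

Month: December (month 12)
December has 31 days


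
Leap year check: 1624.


Yes

Rules: divisible by 4 AND (not by 100 OR by 400)
1624 ÷ 4 = 406 exactly → divisible by 4
1624 ÷ 100 = 16 remainder 24 → not divisible by 100
Divisible by 4 but not by 100 → leap year


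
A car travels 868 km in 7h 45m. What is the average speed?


Distance: 868 km
Time: 7h 45m = 465 min = 465/60 = 31/4 hours
Speed = 868 ÷ (31/4) = 868 × 4 / 31 = 3472/31 = 112.0 km/h

112.0 km/h


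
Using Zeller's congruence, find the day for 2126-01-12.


Zeller's congruence:
q=12, m=13, k=25, j=21
h = (12 + ⌊13×14/5⌋ + 25 + ⌊25/4⌋ + ⌊21/4⌋ - 2×21) mod 7
= (12 + 36 + 25 + 6 + 5 - 42) mod 7
= 42 mod 7 = 0
h=0 → Saturday

Saturday


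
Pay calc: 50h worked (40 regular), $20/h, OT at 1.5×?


Regular: 40h × $20 = $800.00
Overtime: 50 - 40 = 10h
OT pay: 10h × $20 × 1.5 = $300.00
Total = $800.00 + $300.00 = $1100.00

$1100.00


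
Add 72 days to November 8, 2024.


Start: November 8, 2024
Add 72 days
November 8 → December 1: 30 - 8 + 1 = 23 days (72 - 23 = 49 left)
December 1 → January 1: 31 - 1 + 1 = 31 days (49 - 31 = 18 left)
January 1 + 18 = January 19, 2025

January 19, 2025


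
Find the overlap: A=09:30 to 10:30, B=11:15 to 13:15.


Meeting A: 570-630 (in minutes from midnight)
Meeting B: 675-795
Overlap start = max(570, 675) = 675
Overlap end = min(630, 795) = 630
Overlap = max(0, 630 - 675) = 0 min

0 minutes


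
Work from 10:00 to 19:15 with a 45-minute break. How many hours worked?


Total time = (19×60+15) - (10×60+0)
= 1155 - 600 = 555 min
Minus break: 555 - 45 = 510 min
= 8h 30m

8h 30m (510 minutes)


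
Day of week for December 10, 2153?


Zeller's congruence:
q=10, m=12, k=53, j=21
h = (10 + ⌊13×13/5⌋ + 53 + ⌊53/4⌋ + ⌊21/4⌋ - 2×21) mod 7
= (10 + 33 + 53 + 13 + 5 - 42) mod 7
= 72 mod 7 = 2
h=2 → Monday

Monday


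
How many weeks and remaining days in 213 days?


Weeks: 213 ÷ 7 = 30 remainder 3

30 weeks 3 days


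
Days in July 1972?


Month: July (month 7)
July has 31 days

31 days


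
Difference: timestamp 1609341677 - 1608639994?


Difference = 1609341677 - 1608639994 = 701683 seconds
In hours: 701683 / 3600 ≈ 194.9
In days: 701683 / 86400 ≈ 8.12

701683 seconds (194.9 hours / 8.12 days)


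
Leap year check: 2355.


Rules: divisible by 4 AND (not by 100 OR by 400)
2355 ÷ 4 = 588 remainder 3 → not divisible by 4
Not divisible by 4 → not a leap year

No


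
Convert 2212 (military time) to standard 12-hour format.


10:12 PM

Hour: 22
22 - 12 = 10 → PM


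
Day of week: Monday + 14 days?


Monday

Start: Monday (index 0)
(0 + 14) mod 7
= 14 mod 7
= 0
Index 0 → Monday


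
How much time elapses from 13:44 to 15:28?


End time in minutes: 15×60 + 28 = 928
Start time in minutes: 13×60 + 44 = 824
Difference = 928 - 824 = 104 minutes
= 1 hours 44 minutes

1h 44m


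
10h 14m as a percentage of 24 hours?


0.4264 (42.64%)

Total minutes: 10×60 + 14 = 614
Day = 24×60 = 1440 minutes
Fraction = 614/1440 ≈ 0.4264
As a percentage: 614/1440 × 100 ≈ 42.64%


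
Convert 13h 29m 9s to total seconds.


Hours: 13 × 3600 = 46800
Minutes: 29 × 60 = 1740
Seconds: 9
Total = 46800 + 1740 + 9 = 48549

48549 seconds


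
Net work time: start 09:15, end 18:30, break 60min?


8h 15m (495 minutes)

Total time = (18×60+30) - (9×60+15)
= 1110 - 555 = 555 min
Minus break: 555 - 60 = 495 min
= 8h 15m


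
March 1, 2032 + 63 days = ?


May 3, 2032

Start: March 1, 2032
Add 63 days
March 1 → April 1: 31 - 1 + 1 = 31 days (63 - 31 = 32 left)
April 1 → May 1: 30 - 1 + 1 = 30 days (32 - 30 = 2 left)
May 1 + 2 = May 3, 2032


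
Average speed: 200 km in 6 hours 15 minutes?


32.0 km/h

Distance: 200 km
Time: 6h 15m = 375 min = 375/60 = 25/4 hours
Speed = 200 ÷ (25/4) = 200 × 4 / 25 = 800/25 = 32.0 km/h


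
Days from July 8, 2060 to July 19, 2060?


11 days

From July 8, 2060 to July 19, 2060
Same month: 19 - 8 = 11 days


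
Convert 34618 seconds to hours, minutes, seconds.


Hours: 34618 ÷ 3600 = 9 remainder 2218
Minutes: 2218 ÷ 60 = 36 remainder 58
Seconds: 58

9h 36m 58s


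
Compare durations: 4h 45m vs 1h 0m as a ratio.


Duration 1: 285 minutes
Duration 2: 60 minutes
Ratio = 285:60
GCD = 15
Simplified = 19:4
As a decimal: 19/4 = 4.75

19:4 (4.75)


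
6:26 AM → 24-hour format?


06:26

Input: 6:26 AM
AM hour stays: 6


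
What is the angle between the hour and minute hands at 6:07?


141.5°

Hour hand = 6×30 + 7×0.5 = 183.5°
Minute hand = 7×6 = 42°
Difference = |183.5 - 42| = 141.5°


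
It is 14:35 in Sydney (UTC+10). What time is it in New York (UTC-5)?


23:35 (previous day)

Time difference = UTC-5 - UTC+10 = -15 hours
New hour = (14 -15) mod 24
= -1 mod 24 = 23
Minutes unchanged → 23:35; -1 < 0 → previous day


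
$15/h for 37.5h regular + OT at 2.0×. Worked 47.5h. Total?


$862.50

Regular: 37.5h × $15 = $562.50
Overtime: 47.5 - 37.5 = 10.0h
OT pay: 10.0h × $15 × 2.0 = $300.00
Total = $562.50 + $300.00 = $862.50


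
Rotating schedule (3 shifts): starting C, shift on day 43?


Shifts: A, B, C
Start: C (index 2)
Day 43: (2 + 43 - 1) mod 3
= 44 mod 3
= 2
Index 2 → shift C

Shift C


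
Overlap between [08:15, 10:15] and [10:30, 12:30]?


Meeting A: 495-615 (in minutes from midnight)
Meeting B: 630-750
Overlap start = max(495, 630) = 630
Overlap end = min(615, 750) = 615
Overlap = max(0, 615 - 630) = 0 min

0 minutes


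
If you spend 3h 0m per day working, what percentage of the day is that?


Time: 180 minutes
Day: 1440 minutes
Percentage = (180/1440) × 100 = 12.5%

12.5%


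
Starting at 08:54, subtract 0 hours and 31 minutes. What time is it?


Start: 534 minutes from midnight
Subtract: 31 minutes
Remaining: 534 - 31 = 503
Hours: 8, Minutes: 23

08:23


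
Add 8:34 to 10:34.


19:08

Start: 634 minutes from midnight
Add: 514 minutes
Total: 1148 minutes
Hours: 1148 ÷ 60 = 19 remainder 8


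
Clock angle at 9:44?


28.0°

Hour hand = 9×30 + 44×0.5 = 292.0°
Minute hand = 44×6 = 264°
Difference = |292.0 - 264| = 28.0°


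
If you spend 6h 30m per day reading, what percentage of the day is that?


27.1%

Time: 390 minutes
Day: 1440 minutes
Percentage = (390/1440) × 100 ≈ 27.1%


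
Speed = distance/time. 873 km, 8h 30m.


Distance: 873 km
Time: 8h 30m = 510 min = 510/60 = 17/2 hours
Speed = 873 ÷ (17/2) = 873 × 2 / 17 = 1746/17 ≈ 102.7 km/h

102.7 km/h


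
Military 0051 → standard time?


12:51 AM

Hour: 0
0 → 12 AM (midnight)


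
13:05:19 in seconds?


Hours: 13 × 3600 = 46800
Minutes: 5 × 60 = 300
Seconds: 19
Total = 46800 + 300 + 19 = 47119

47119 seconds


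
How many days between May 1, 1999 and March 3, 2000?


307 days

From May 1, 1999 to March 3, 2000
Rest of May 1999: 31 - 1 = 30
Full months: June 30, July 31, August 31, September 30, October 31, November 30, December 31, January 31, February 2000 29
Days into March 2000: 3
Total = 30 + 30 + 31 + 31 + 30 + 31 + 30 + 31 + 31 + 29 + 3 = 307 days


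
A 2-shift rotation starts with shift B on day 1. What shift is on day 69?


Shift B

Shifts: A, B
Start: B (index 1)
Day 69: (1 + 69 - 1) mod 2
= 69 mod 2
= 1
Index 1 → shift B


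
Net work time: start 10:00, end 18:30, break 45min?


Total time = (18×60+30) - (10×60+0)
= 1110 - 600 = 510 min
Minus break: 510 - 45 = 465 min
= 7h 45m

7h 45m (465 minutes)


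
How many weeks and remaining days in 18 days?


2 weeks 4 days

Weeks: 18 ÷ 7 = 2 remainder 4


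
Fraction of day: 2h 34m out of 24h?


Total minutes: 2×60 + 34 = 154
Day = 24×60 = 1440 minutes
Fraction = 154/1440 ≈ 0.1069
As a percentage: 154/1440 × 100 ≈ 10.69%

0.1069 (10.69%)


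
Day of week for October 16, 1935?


Zeller's congruence:
q=16, m=10, k=35, j=19
h = (16 + ⌊13×11/5⌋ + 35 + ⌊35/4⌋ + ⌊19/4⌋ - 2×19) mod 7
= (16 + 28 + 35 + 8 + 4 - 38) mod 7
= 53 mod 7 = 4
h=4 → Wednesday

Wednesday


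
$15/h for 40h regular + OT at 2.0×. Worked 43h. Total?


Regular: 40h × $15 = $600.00
Overtime: 43 - 40 = 3h
OT pay: 3h × $15 × 2.0 = $90.00
Total = $600.00 + $90.00 = $690.00

$690.00


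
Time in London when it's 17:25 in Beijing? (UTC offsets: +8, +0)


Time difference = UTC+0 - UTC+8 = -8 hours
New hour = (17 -8) mod 24
= 9 mod 24 = 9
Minutes unchanged → 09:25

09:25


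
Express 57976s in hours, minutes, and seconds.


Hours: 57976 ÷ 3600 = 16 remainder 376
Minutes: 376 ÷ 60 = 6 remainder 16
Seconds: 16

16h 6m 16s


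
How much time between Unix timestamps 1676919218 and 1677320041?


400823 seconds (111.3 hours / 4.64 days)

Difference = 1677320041 - 1676919218 = 400823 seconds
In hours: 400823 / 3600 ≈ 111.3
In days: 400823 / 86400 ≈ 4.64


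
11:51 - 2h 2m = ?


09:49

Start: 711 minutes from midnight
Subtract: 122 minutes
Remaining: 711 - 122 = 589
Hours: 9, Minutes: 49


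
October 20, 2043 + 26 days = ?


Start: October 20, 2043
Add 26 days
October 20 → November 1: 31 - 20 + 1 = 12 days (26 - 12 = 14 left)
November 1 + 14 = November 15, 2043

November 15, 2043


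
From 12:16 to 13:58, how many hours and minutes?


End time in minutes: 13×60 + 58 = 838
Start time in minutes: 12×60 + 16 = 736
Difference = 838 - 736 = 102 minutes
= 1 hours 42 minutes

1h 42m


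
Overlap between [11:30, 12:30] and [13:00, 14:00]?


0 minutes

Meeting A: 690-750 (in minutes from midnight)
Meeting B: 780-840
Overlap start = max(690, 780) = 780
Overlap end = min(750, 840) = 750
Overlap = max(0, 750 - 780) = 0 min


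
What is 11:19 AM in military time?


11:19

Input: 11:19 AM
AM hour stays: 11


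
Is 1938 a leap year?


No

Rules: divisible by 4 AND (not by 100 OR by 400)
1938 ÷ 4 = 484 remainder 2 → not divisible by 4
Not divisible by 4 → not a leap year


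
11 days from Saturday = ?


Start: Saturday (index 5)
(5 + 11) mod 7
= 16 mod 7
= 2
Index 2 → Wednesday

Wednesday


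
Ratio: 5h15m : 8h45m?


3:5 (0.60)

Duration 1: 315 minutes
Duration 2: 525 minutes
Ratio = 315:525
GCD = 105
Simplified = 3:5
As a decimal: 3/5 = 0.60


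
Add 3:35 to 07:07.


Start: 427 minutes from midnight
Add: 215 minutes
Total: 642 minutes
Hours: 642 ÷ 60 = 10 remainder 42

10:42


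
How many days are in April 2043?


30 days

Month: April (month 4)
April has 30 days


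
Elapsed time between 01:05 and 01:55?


0h 50m

End time in minutes: 1×60 + 55 = 115
Start time in minutes: 1×60 + 5 = 65
Difference = 115 - 65 = 50 minutes
= 0 hours 50 minutes


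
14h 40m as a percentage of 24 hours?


0.6111 (61.11%)

Total minutes: 14×60 + 40 = 880
Day = 24×60 = 1440 minutes
Fraction = 880/1440 ≈ 0.6111
As a percentage: 880/1440 × 100 ≈ 61.11%
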